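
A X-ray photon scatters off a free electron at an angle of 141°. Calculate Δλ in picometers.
4.3119 pm

Using the Compton scattering formula:
Δλ = λ_C(1 - cos θ)

where λ_C = h/(m_e·c) ≈ 2.4263 pm is the Compton wavelength of an electron.

For θ = 141°:
cos(141°) = -0.7771
1 - cos(141°) = 1.7771

Δλ = 2.4263 × 1.7771
Δλ = 4.3119 pm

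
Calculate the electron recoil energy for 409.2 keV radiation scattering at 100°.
198.2547 keV

By energy conservation: K_e = E_initial - E_final

First find the scattered photon energy:
Initial wavelength: λ = hc/E = 3.0299 pm
Compton shift: Δλ = λ_C(1 - cos(100°)) = 2.8476 pm
Final wavelength: λ' = 3.0299 + 2.8476 = 5.8776 pm
Final photon energy: E' = hc/λ' = 210.9453 keV

Electron kinetic energy:
K_e = E - E' = 409.2000 - 210.9453 = 198.2547 keV

(Intermediate values are shown rounded; full precision is carried through to the final answer.)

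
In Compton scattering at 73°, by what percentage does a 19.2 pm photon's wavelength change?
8.9423%

Calculate the Compton shift:
Δλ = λ_C(1 - cos(73°))
Δλ = 2.4263 × (1 - cos(73°))
Δλ = 2.4263 × 0.7076
Δλ = 1.7169 pm

Percentage change:
(Δλ/λ₀) × 100 = (1.7169/19.2) × 100
= 8.9423%

(Intermediate values are shown rounded; full precision is carried through to the final answer.)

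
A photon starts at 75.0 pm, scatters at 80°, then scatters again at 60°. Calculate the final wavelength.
78.2181 pm

Apply Compton shift twice:

First scattering at θ₁ = 80°:
Δλ₁ = λ_C(1 - cos(80°))
Δλ₁ = 2.4263 × 0.8264
Δλ₁ = 2.0050 pm

After first scattering:
λ₁ = 75.0 + 2.0050 = 77.0050 pm

Second scattering at θ₂ = 60°:
Δλ₂ = λ_C(1 - cos(60°))
Δλ₂ = 2.4263 × 0.5000
Δλ₂ = 1.2132 pm

Final wavelength:
λ₂ = 77.0050 + 1.2132 = 78.2181 pm

Total shift: Δλ_total = 2.0050 + 1.2132 = 3.2181 pm

(Intermediate values are shown rounded; full precision is carried through to the final answer.)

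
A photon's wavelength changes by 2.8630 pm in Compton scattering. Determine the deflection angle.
100.37°

From the Compton formula Δλ = λ_C(1 - cos θ), we can solve for θ:

cos θ = 1 - Δλ/λ_C

Given:
- Δλ = 2.8630 pm
- λ_C = h/(m_e·c) ≈ 2.42631024 pm

cos θ = 1 - 2.8630/2.42631024
cos θ = 1 - 1.179981
cos θ = -0.179981

θ = arccos(-0.179981)
θ = 100.37°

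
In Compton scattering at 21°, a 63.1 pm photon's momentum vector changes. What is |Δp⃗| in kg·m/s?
3.8225e-24 kg·m/s

Photon momentum magnitude is p = h/λ.

Initial momentum:
p₀ = h/λ = 6.6261e-34/6.3100e-11 = 1.0501e-23 kg·m/s

After scattering:
λ' = λ + Δλ = 63.1 + 0.1612 = 63.2612 pm
p' = h/λ' = 6.6261e-34/6.3261e-11 = 1.0474e-23 kg·m/s

Momentum is a vector; the scattered photon's direction makes angle θ = 21° with the incident direction. The magnitude of the vector change Δp⃗ = p⃗₀ − p⃗' is found from the law of cosines:
|Δp⃗|² = p₀² + p'² − 2p₀p'cos θ
|Δp⃗|² = (1.0501e-23)² + (1.0474e-23)² − 2·1.0501e-23·1.0474e-23·cos(21°)
|Δp⃗| = 3.8225e-24 kg·m/s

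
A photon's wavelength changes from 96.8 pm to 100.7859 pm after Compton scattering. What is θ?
130.00°

First find the wavelength shift:
Δλ = λ' - λ = 100.7859 - 96.8 = 3.9859 pm

Using Δλ = λ_C(1 - cos θ), with λ_C = h/(m_e·c) ≈ 2.42631024 pm:
cos θ = 1 - Δλ/λ_C
cos θ = 1 - 3.9859/2.42631024
cos θ = -0.642783

θ = arccos(-0.642783)
θ = 130.00°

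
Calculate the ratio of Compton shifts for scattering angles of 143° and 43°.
143° produces the larger shift by a factor of 6.695

Calculate both shifts using Δλ = λ_C(1 - cos θ):

For θ₁ = 43°:
Δλ₁ = 2.4263 × (1 - cos(43°))
Δλ₁ = 2.4263 × 0.2686
Δλ₁ = 0.6518 pm

For θ₂ = 143°:
Δλ₂ = 2.4263 × (1 - cos(143°))
Δλ₂ = 2.4263 × 1.7986
Δλ₂ = 4.3640 pm

The 143° angle produces the larger shift.
Ratio: 4.3640/0.6518 = 6.695

(Intermediate values are shown rounded; full precision is carried through to the final answer.)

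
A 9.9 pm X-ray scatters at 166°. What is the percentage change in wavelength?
48.2884%

Calculate the Compton shift:
Δλ = λ_C(1 - cos(166°))
Δλ = 2.4263 × (1 - cos(166°))
Δλ = 2.4263 × 1.9703
Δλ = 4.7805 pm

Percentage change:
(Δλ/λ₀) × 100 = (4.7805/9.9) × 100
= 48.2884%

(Intermediate values are shown rounded; full precision is carried through to the final answer.)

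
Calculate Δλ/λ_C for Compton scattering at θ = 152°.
1.8829 λ_C

The Compton shift formula is:
Δλ = λ_C(1 - cos θ)

Dividing both sides by λ_C:
Δλ/λ_C = 1 - cos θ

For θ = 152°:
Δλ/λ_C = 1 - cos(152°)
Δλ/λ_C = 1 - -0.8829
Δλ/λ_C = 1.8829

This means the shift is 1.8829 × λ_C = 4.5686 pm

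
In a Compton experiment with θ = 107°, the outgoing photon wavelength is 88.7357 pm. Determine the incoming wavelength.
85.6000 pm

From λ' = λ + Δλ, we have λ = λ' - Δλ

First calculate the Compton shift:
Δλ = λ_C(1 - cos θ)
Δλ = 2.4263 × (1 - cos(107°))
Δλ = 2.4263 × 1.2924
Δλ = 3.1357 pm

Initial wavelength:
λ = λ' - Δλ
λ = 88.7357 - 3.1357
λ = 85.6000 pm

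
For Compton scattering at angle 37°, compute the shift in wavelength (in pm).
0.4886 pm

Using the Compton scattering formula:
Δλ = λ_C(1 - cos θ)

where λ_C = h/(m_e·c) ≈ 2.4263 pm is the Compton wavelength of an electron.

For θ = 37°:
cos(37°) = 0.7986
1 - cos(37°) = 0.2014

Δλ = 2.4263 × 0.2014
Δλ = 0.4886 pm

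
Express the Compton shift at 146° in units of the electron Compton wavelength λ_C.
1.8290 λ_C

The Compton shift formula is:
Δλ = λ_C(1 - cos θ)

Dividing both sides by λ_C:
Δλ/λ_C = 1 - cos θ

For θ = 146°:
Δλ/λ_C = 1 - cos(146°)
Δλ/λ_C = 1 - -0.8290
Δλ/λ_C = 1.8290

This means the shift is 1.8290 × λ_C = 4.4378 pm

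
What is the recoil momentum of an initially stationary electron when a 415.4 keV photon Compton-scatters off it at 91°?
2.5493e-22 kg·m/s

The electron is initially at rest, so by conservation of momentum:
p⃗_e = p⃗₀ − p⃗'  (incident photon momentum minus scattered photon momentum)

Photon momentum magnitudes (p = h/λ = E/c):
λ₀ = hc/E₀ = 2.9847 pm → p₀ = h/λ₀ = 2.2200e-22 kg·m/s
Δλ = λ_C(1 − cos 91°) = 2.4687 pm
λ' = 5.4533 pm → p' = h/λ' = 1.2150e-22 kg·m/s

The scattered photon makes angle θ = 91° with the incident direction, so by the law of cosines:
|p⃗_e|² = p₀² + p'² − 2p₀p'cos θ
|p⃗_e|² = (2.2200e-22)² + (1.2150e-22)² − 2·2.2200e-22·1.2150e-22·cos(91°)
|p⃗_e| = 2.5493e-22 kg·m/s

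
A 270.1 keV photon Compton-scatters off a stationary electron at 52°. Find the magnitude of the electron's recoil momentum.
1.1793e-22 kg·m/s

The electron is initially at rest, so by conservation of momentum:
p⃗_e = p⃗₀ − p⃗'  (incident photon momentum minus scattered photon momentum)

Photon momentum magnitudes (p = h/λ = E/c):
λ₀ = hc/E₀ = 4.5903 pm → p₀ = h/λ₀ = 1.4435e-22 kg·m/s
Δλ = λ_C(1 − cos 52°) = 0.9325 pm
λ' = 5.5228 pm → p' = h/λ' = 1.1998e-22 kg·m/s

The scattered photon makes angle θ = 52° with the incident direction, so by the law of cosines:
|p⃗_e|² = p₀² + p'² − 2p₀p'cos θ
|p⃗_e|² = (1.4435e-22)² + (1.1998e-22)² − 2·1.4435e-22·1.1998e-22·cos(52°)
|p⃗_e| = 1.1793e-22 kg·m/s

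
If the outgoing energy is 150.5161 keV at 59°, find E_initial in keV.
175.6000 keV

Convert final energy to wavelength (hc ≈ 1239.842 keV·pm):
λ' = hc/E' = 1239.842 / 150.5161 = 8.2373 pm

Calculate the Compton shift:
Δλ = λ_C(1 - cos(59°))
Δλ = 2.4263 × (1 - cos(59°))
Δλ = 1.1767 pm

Initial wavelength:
λ = λ' - Δλ = 8.2373 - 1.1767 = 7.0606 pm

Initial energy:
E = hc/λ = 1239.842 / 7.0606 = 175.6000 keV

(Intermediate values are shown rounded; full precision is carried through to the final answer.)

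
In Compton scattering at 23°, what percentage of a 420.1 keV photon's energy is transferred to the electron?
0.0613 (or 6.13%)

Calculate initial and final photon energies:

Initial: E₀ = 420.1 keV → λ₀ = 2.9513 pm
Compton shift: Δλ = 0.1929 pm
Final wavelength: λ' = 3.1442 pm
Final energy: E' = 394.3290 keV

Fractional energy loss:
(E₀ - E')/E₀ = (420.1000 - 394.3290)/420.1000
= 25.7710/420.1000
= 0.0613
= 6.13%

(Intermediate values are shown rounded; full precision is carried through to the final answer.)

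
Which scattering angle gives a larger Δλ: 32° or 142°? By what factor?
142° produces the larger shift by a factor of 11.767

Calculate both shifts using Δλ = λ_C(1 - cos θ):

For θ₁ = 32°:
Δλ₁ = 2.4263 × (1 - cos(32°))
Δλ₁ = 2.4263 × 0.1520
Δλ₁ = 0.3687 pm

For θ₂ = 142°:
Δλ₂ = 2.4263 × (1 - cos(142°))
Δλ₂ = 2.4263 × 1.7880
Δλ₂ = 4.3383 pm

The 142° angle produces the larger shift.
Ratio: 4.3383/0.3687 = 11.767

(Intermediate values are shown rounded; full precision is carried through to the final answer.)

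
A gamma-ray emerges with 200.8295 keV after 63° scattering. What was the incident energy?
255.6999 keV

Convert final energy to wavelength (hc ≈ 1239.842 keV·pm):
λ' = hc/E' = 1239.842 / 200.8295 = 6.1736 pm

Calculate the Compton shift:
Δλ = λ_C(1 - cos(63°))
Δλ = 2.4263 × (1 - cos(63°))
Δλ = 1.3248 pm

Initial wavelength:
λ = λ' - Δλ = 6.1736 - 1.3248 = 4.8488 pm

Initial energy:
E = hc/λ = 1239.842 / 4.8488 = 255.6999 keV

(Intermediate values are shown rounded; full precision is carried through to the final answer.)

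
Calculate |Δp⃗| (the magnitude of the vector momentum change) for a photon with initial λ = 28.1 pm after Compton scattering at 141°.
4.1512e-23 kg·m/s

Photon momentum magnitude is p = h/λ.

Initial momentum:
p₀ = h/λ = 6.6261e-34/2.8100e-11 = 2.3580e-23 kg·m/s

After scattering:
λ' = λ + Δλ = 28.1 + 4.3119 = 32.4119 pm
p' = h/λ' = 6.6261e-34/3.2412e-11 = 2.0443e-23 kg·m/s

Momentum is a vector; the scattered photon's direction makes angle θ = 141° with the incident direction. The magnitude of the vector change Δp⃗ = p⃗₀ − p⃗' is found from the law of cosines:
|Δp⃗|² = p₀² + p'² − 2p₀p'cos θ
|Δp⃗|² = (2.3580e-23)² + (2.0443e-23)² − 2·2.3580e-23·2.0443e-23·cos(141°)
|Δp⃗| = 4.1512e-23 kg·m/s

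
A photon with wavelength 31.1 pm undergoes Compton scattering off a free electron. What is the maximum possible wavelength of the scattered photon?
35.9526 pm (at θ = 180°)

The Compton shift is Δλ = λ_C(1 − cos θ).

Since cos θ ranges from −1 to 1, the factor (1 − cos θ) ranges from 0 to 2; the maximum shift occurs at θ = 180° (backscattering):
Δλ_max = 2λ_C = 2 × 2.4263 pm = 4.8526 pm

Maximum scattered wavelength:
λ'_max = λ₀ + Δλ_max = 31.1 + 4.8526 = 35.9526 pm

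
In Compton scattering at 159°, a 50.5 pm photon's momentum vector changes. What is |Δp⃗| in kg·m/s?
2.4707e-23 kg·m/s

Photon momentum magnitude is p = h/λ.

Initial momentum:
p₀ = h/λ = 6.6261e-34/5.0500e-11 = 1.3121e-23 kg·m/s

After scattering:
λ' = λ + Δλ = 50.5 + 4.6915 = 55.1915 pm
p' = h/λ' = 6.6261e-34/5.5191e-11 = 1.2006e-23 kg·m/s

Momentum is a vector; the scattered photon's direction makes angle θ = 159° with the incident direction. The magnitude of the vector change Δp⃗ = p⃗₀ − p⃗' is found from the law of cosines:
|Δp⃗|² = p₀² + p'² − 2p₀p'cos θ
|Δp⃗|² = (1.3121e-23)² + (1.2006e-23)² − 2·1.3121e-23·1.2006e-23·cos(159°)
|Δp⃗| = 2.4707e-23 kg·m/s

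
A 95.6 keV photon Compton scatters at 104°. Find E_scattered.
77.5757 keV

First convert energy to wavelength:
λ = hc/E, with hc ≈ 1239.842 keV·pm (i.e. 1239.842 eV·nm)

For E = 95.6 keV = 95600 eV:
λ = 1239.842 keV·pm / 95.6 keV
λ = 12.9691 pm

Calculate the Compton shift:
Δλ = λ_C(1 - cos(104°)) = 2.4263 × 1.2419
Δλ = 3.0133 pm

Final wavelength:
λ' = 12.9691 + 3.0133 = 15.9823 pm

Final energy:
E' = hc/λ' = 1239.842 / 15.9823 = 77.5757 keV

(Intermediate values are shown rounded; full precision is carried through to the final answer.)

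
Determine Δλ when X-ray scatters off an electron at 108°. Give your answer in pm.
3.1761 pm

Using the Compton scattering formula:
Δλ = λ_C(1 - cos θ)

where λ_C = h/(m_e·c) ≈ 2.4263 pm is the Compton wavelength of an electron.

For θ = 108°:
cos(108°) = -0.3090
1 - cos(108°) = 1.3090

Δλ = 2.4263 × 1.3090
Δλ = 3.1761 pm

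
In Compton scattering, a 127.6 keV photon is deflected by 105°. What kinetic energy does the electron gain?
30.5167 keV

By energy conservation: K_e = E_initial - E_final

First find the scattered photon energy:
Initial wavelength: λ = hc/E = 9.7166 pm
Compton shift: Δλ = λ_C(1 - cos(105°)) = 3.0543 pm
Final wavelength: λ' = 9.7166 + 3.0543 = 12.7709 pm
Final photon energy: E' = hc/λ' = 97.0833 keV

Electron kinetic energy:
K_e = E - E' = 127.6000 - 97.0833 = 30.5167 keV

(Intermediate values are shown rounded; full precision is carried through to the final answer.)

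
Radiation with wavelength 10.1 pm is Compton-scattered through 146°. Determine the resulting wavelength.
14.5378 pm

Using the Compton scattering formula:
λ' = λ + Δλ = λ + λ_C(1 - cos θ)

Given:
- Initial wavelength λ = 10.1 pm
- Scattering angle θ = 146°
- Compton wavelength λ_C ≈ 2.4263 pm

Calculate the shift:
Δλ = 2.4263 × (1 - cos(146°))
Δλ = 2.4263 × 1.8290
Δλ = 4.4378 pm

Final wavelength:
λ' = 10.1 + 4.4378 = 14.5378 pm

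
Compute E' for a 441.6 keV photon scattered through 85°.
246.8597 keV

First convert energy to wavelength:
λ = hc/E, with hc ≈ 1239.842 keV·pm (i.e. 1239.842 eV·nm)

For E = 441.6 keV = 441600 eV:
λ = 1239.842 keV·pm / 441.6 keV
λ = 2.8076 pm

Calculate the Compton shift:
Δλ = λ_C(1 - cos(85°)) = 2.4263 × 0.9128
Δλ = 2.2148 pm

Final wavelength:
λ' = 2.8076 + 2.2148 = 5.0225 pm

Final energy:
E' = hc/λ' = 1239.842 / 5.0225 = 246.8597 keV

(Intermediate values are shown rounded; full precision is carried through to the final answer.)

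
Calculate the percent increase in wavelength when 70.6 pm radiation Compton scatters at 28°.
0.4023%

Calculate the Compton shift:
Δλ = λ_C(1 - cos(28°))
Δλ = 2.4263 × (1 - cos(28°))
Δλ = 2.4263 × 0.1171
Δλ = 0.2840 pm

Percentage change:
(Δλ/λ₀) × 100 = (0.2840/70.6) × 100
= 0.4023%

(Intermediate values are shown rounded; full precision is carried through to the final answer.)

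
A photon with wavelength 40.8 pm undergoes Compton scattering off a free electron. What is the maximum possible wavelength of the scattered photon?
45.6526 pm (at θ = 180°)

The Compton shift is Δλ = λ_C(1 − cos θ).

Since cos θ ranges from −1 to 1, the factor (1 − cos θ) ranges from 0 to 2; the maximum shift occurs at θ = 180° (backscattering):
Δλ_max = 2λ_C = 2 × 2.4263 pm = 4.8526 pm

Maximum scattered wavelength:
λ'_max = λ₀ + Δλ_max = 40.8 + 4.8526 = 45.6526 pm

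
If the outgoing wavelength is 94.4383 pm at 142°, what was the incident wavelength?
90.1000 pm

From λ' = λ + Δλ, we have λ = λ' - Δλ

First calculate the Compton shift:
Δλ = λ_C(1 - cos θ)
Δλ = 2.4263 × (1 - cos(142°))
Δλ = 2.4263 × 1.7880
Δλ = 4.3383 pm

Initial wavelength:
λ = λ' - Δλ
λ = 94.4383 - 4.3383
λ = 90.1000 pm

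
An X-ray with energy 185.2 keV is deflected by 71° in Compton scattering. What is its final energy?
148.8229 keV

First convert energy to wavelength:
λ = hc/E, with hc ≈ 1239.842 keV·pm (i.e. 1239.842 eV·nm)

For E = 185.2 keV = 185200 eV:
λ = 1239.842 keV·pm / 185.2 keV
λ = 6.6946 pm

Calculate the Compton shift:
Δλ = λ_C(1 - cos(71°)) = 2.4263 × 0.6744
Δλ = 1.6364 pm

Final wavelength:
λ' = 6.6946 + 1.6364 = 8.3310 pm

Final energy:
E' = hc/λ' = 1239.842 / 8.3310 = 148.8229 keV

(Intermediate values are shown rounded; full precision is carried through to the final answer.)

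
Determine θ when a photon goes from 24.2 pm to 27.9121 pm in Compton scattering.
122.00°

First find the wavelength shift:
Δλ = λ' - λ = 27.9121 - 24.2 = 3.7121 pm

Using Δλ = λ_C(1 - cos θ), with λ_C = h/(m_e·c) ≈ 2.42631024 pm:
cos θ = 1 - Δλ/λ_C
cos θ = 1 - 3.7121/2.42631024
cos θ = -0.529936

θ = arccos(-0.529936)
θ = 122.00°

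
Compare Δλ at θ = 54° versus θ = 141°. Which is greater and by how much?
141° produces the larger shift by a factor of 4.311

Calculate both shifts using Δλ = λ_C(1 - cos θ):

For θ₁ = 54°:
Δλ₁ = 2.4263 × (1 - cos(54°))
Δλ₁ = 2.4263 × 0.4122
Δλ₁ = 1.0002 pm

For θ₂ = 141°:
Δλ₂ = 2.4263 × (1 - cos(141°))
Δλ₂ = 2.4263 × 1.7771
Δλ₂ = 4.3119 pm

The 141° angle produces the larger shift.
Ratio: 4.3119/1.0002 = 4.311

(Intermediate values are shown rounded; full precision is carried through to the final answer.)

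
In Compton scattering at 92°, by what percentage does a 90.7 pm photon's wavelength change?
2.7685%

Calculate the Compton shift:
Δλ = λ_C(1 - cos(92°))
Δλ = 2.4263 × (1 - cos(92°))
Δλ = 2.4263 × 1.0349
Δλ = 2.5110 pm

Percentage change:
(Δλ/λ₀) × 100 = (2.5110/90.7) × 100
= 2.7685%

(Intermediate values are shown rounded; full precision is carried through to the final answer.)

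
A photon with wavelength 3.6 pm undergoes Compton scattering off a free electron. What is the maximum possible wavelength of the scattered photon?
8.4526 pm (at θ = 180°)

The Compton shift is Δλ = λ_C(1 − cos θ).

Since cos θ ranges from −1 to 1, the factor (1 − cos θ) ranges from 0 to 2; the maximum shift occurs at θ = 180° (backscattering):
Δλ_max = 2λ_C = 2 × 2.4263 pm = 4.8526 pm

Maximum scattered wavelength:
λ'_max = λ₀ + Δλ_max = 3.6 + 4.8526 = 8.4526 pm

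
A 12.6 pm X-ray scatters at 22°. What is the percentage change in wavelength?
1.4022%

Calculate the Compton shift:
Δλ = λ_C(1 - cos(22°))
Δλ = 2.4263 × (1 - cos(22°))
Δλ = 2.4263 × 0.0728
Δλ = 0.1767 pm

Percentage change:
(Δλ/λ₀) × 100 = (0.1767/12.6) × 100
= 1.4022%

(Intermediate values are shown rounded; full precision is carried through to the final answer.)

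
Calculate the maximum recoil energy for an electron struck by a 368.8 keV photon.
217.8657 keV

Maximum energy transfer occurs at θ = 180° (backscattering).

Initial photon: E₀ = 368.8 keV → λ₀ = 3.3618 pm

Maximum Compton shift (at 180°):
Δλ_max = 2λ_C = 2 × 2.4263 = 4.8526 pm

Final wavelength:
λ' = 3.3618 + 4.8526 = 8.2144 pm

Minimum photon energy (maximum energy to electron):
E'_min = hc/λ' = 150.9343 keV

Maximum electron kinetic energy:
K_max = E₀ - E'_min = 368.8000 - 150.9343 = 217.8657 keV

(Intermediate values are shown rounded; full precision is carried through to the final answer.)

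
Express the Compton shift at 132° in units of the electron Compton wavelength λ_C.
1.6691 λ_C

The Compton shift formula is:
Δλ = λ_C(1 - cos θ)

Dividing both sides by λ_C:
Δλ/λ_C = 1 - cos θ

For θ = 132°:
Δλ/λ_C = 1 - cos(132°)
Δλ/λ_C = 1 - -0.6691
Δλ/λ_C = 1.6691

This means the shift is 1.6691 × λ_C = 4.0498 pm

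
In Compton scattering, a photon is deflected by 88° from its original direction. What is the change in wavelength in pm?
2.3416 pm

Using the Compton scattering formula:
Δλ = λ_C(1 - cos θ)

where λ_C = h/(m_e·c) ≈ 2.4263 pm is the Compton wavelength of an electron.

For θ = 88°:
cos(88°) = 0.0349
1 - cos(88°) = 0.9651

Δλ = 2.4263 × 0.9651
Δλ = 2.3416 pm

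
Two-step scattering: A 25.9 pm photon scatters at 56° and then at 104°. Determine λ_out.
29.9828 pm

Apply Compton shift twice:

First scattering at θ₁ = 56°:
Δλ₁ = λ_C(1 - cos(56°))
Δλ₁ = 2.4263 × 0.4408
Δλ₁ = 1.0695 pm

After first scattering:
λ₁ = 25.9 + 1.0695 = 26.9695 pm

Second scattering at θ₂ = 104°:
Δλ₂ = λ_C(1 - cos(104°))
Δλ₂ = 2.4263 × 1.2419
Δλ₂ = 3.0133 pm

Final wavelength:
λ₂ = 26.9695 + 3.0133 = 29.9828 pm

Total shift: Δλ_total = 1.0695 + 3.0133 = 4.0828 pm

(Intermediate values are shown rounded; full precision is carried through to the final answer.)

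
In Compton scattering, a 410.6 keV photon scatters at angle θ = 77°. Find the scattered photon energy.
253.0241 keV

First convert energy to wavelength:
λ = hc/E, with hc ≈ 1239.842 keV·pm (i.e. 1239.842 eV·nm)

For E = 410.6 keV = 410600 eV:
λ = 1239.842 keV·pm / 410.6 keV
λ = 3.0196 pm

Calculate the Compton shift:
Δλ = λ_C(1 - cos(77°)) = 2.4263 × 0.7750
Δλ = 1.8805 pm

Final wavelength:
λ' = 3.0196 + 1.8805 = 4.9001 pm

Final energy:
E' = hc/λ' = 1239.842 / 4.9001 = 253.0241 keV

(Intermediate values are shown rounded; full precision is carried through to the final answer.)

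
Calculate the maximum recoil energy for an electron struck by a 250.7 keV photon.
124.1615 keV

Maximum energy transfer occurs at θ = 180° (backscattering).

Initial photon: E₀ = 250.7 keV → λ₀ = 4.9455 pm

Maximum Compton shift (at 180°):
Δλ_max = 2λ_C = 2 × 2.4263 = 4.8526 pm

Final wavelength:
λ' = 4.9455 + 4.8526 = 9.7981 pm

Minimum photon energy (maximum energy to electron):
E'_min = hc/λ' = 126.5385 keV

Maximum electron kinetic energy:
K_max = E₀ - E'_min = 250.7000 - 126.5385 = 124.1615 keV

(Intermediate values are shown rounded; full precision is carried through to the final answer.)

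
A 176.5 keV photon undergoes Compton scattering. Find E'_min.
104.3882 keV (at θ = 180°)

The scattered photon has minimum energy when its wavelength is maximum, i.e., when the Compton shift Δλ = λ_C(1 − cos θ) is maximum. This occurs at θ = 180° (backscattering), giving Δλ_max = 2λ_C = 4.8526 pm.

Initial wavelength: λ₀ = hc/E₀ = 7.0246 pm
Maximum final wavelength: λ'_max = λ₀ + 2λ_C = 7.0246 + 4.8526 = 11.8772 pm
Minimum final energy: E'_min = hc/λ'_max = 104.3882 keV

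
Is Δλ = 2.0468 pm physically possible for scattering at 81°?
Yes, consistent

Calculate the expected shift for θ = 81°:

Δλ_expected = λ_C(1 - cos(81°))
Δλ_expected = 2.4263 × (1 - cos(81°))
Δλ_expected = 2.4263 × 0.8436
Δλ_expected = 2.0468 pm

Given shift: 2.0468 pm
Expected shift: 2.0468 pm
Difference: 0.0000 pm

The values match. This is consistent with Compton scattering at the stated angle.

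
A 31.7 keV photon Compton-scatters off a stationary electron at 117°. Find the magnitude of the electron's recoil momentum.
2.7704e-23 kg·m/s

The electron is initially at rest, so by conservation of momentum:
p⃗_e = p⃗₀ − p⃗'  (incident photon momentum minus scattered photon momentum)

Photon momentum magnitudes (p = h/λ = E/c):
λ₀ = hc/E₀ = 39.1117 pm → p₀ = h/λ₀ = 1.6941e-23 kg·m/s
Δλ = λ_C(1 − cos 117°) = 3.5278 pm
λ' = 42.6396 pm → p' = h/λ' = 1.5540e-23 kg·m/s

The scattered photon makes angle θ = 117° with the incident direction, so by the law of cosines:
|p⃗_e|² = p₀² + p'² − 2p₀p'cos θ
|p⃗_e|² = (1.6941e-23)² + (1.5540e-23)² − 2·1.6941e-23·1.5540e-23·cos(117°)
|p⃗_e| = 2.7704e-23 kg·m/s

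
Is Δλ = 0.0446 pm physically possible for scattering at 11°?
Yes, consistent

Calculate the expected shift for θ = 11°:

Δλ_expected = λ_C(1 - cos(11°))
Δλ_expected = 2.4263 × (1 - cos(11°))
Δλ_expected = 2.4263 × 0.0184
Δλ_expected = 0.0446 pm

Given shift: 0.0446 pm
Expected shift: 0.0446 pm
Difference: 0.0000 pm

The values match. This is consistent with Compton scattering at the stated angle.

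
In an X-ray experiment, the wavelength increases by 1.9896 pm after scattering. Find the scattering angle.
79.63°

From the Compton formula Δλ = λ_C(1 - cos θ), we can solve for θ:

cos θ = 1 - Δλ/λ_C

Given:
- Δλ = 1.9896 pm
- λ_C = h/(m_e·c) ≈ 2.42631024 pm

cos θ = 1 - 1.9896/2.42631024
cos θ = 1 - 0.820011
cos θ = 0.179989

θ = arccos(0.179989)
θ = 79.63°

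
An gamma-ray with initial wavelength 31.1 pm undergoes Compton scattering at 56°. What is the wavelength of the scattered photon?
32.1695 pm

Using the Compton scattering formula:
λ' = λ + Δλ = λ + λ_C(1 - cos θ)

Given:
- Initial wavelength λ = 31.1 pm
- Scattering angle θ = 56°
- Compton wavelength λ_C ≈ 2.4263 pm

Calculate the shift:
Δλ = 2.4263 × (1 - cos(56°))
Δλ = 2.4263 × 0.4408
Δλ = 1.0695 pm

Final wavelength:
λ' = 31.1 + 1.0695 = 32.1695 pm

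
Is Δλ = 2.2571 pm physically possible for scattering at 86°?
Yes, consistent

Calculate the expected shift for θ = 86°:

Δλ_expected = λ_C(1 - cos(86°))
Δλ_expected = 2.4263 × (1 - cos(86°))
Δλ_expected = 2.4263 × 0.9302
Δλ_expected = 2.2571 pm

Given shift: 2.2571 pm
Expected shift: 2.2571 pm
Difference: 0.0000 pm

The values match. This is consistent with Compton scattering at the stated angle.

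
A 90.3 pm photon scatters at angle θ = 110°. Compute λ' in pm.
93.5562 pm

Using the Compton scattering formula:
λ' = λ + Δλ = λ + λ_C(1 - cos θ)

Given:
- Initial wavelength λ = 90.3 pm
- Scattering angle θ = 110°
- Compton wavelength λ_C ≈ 2.4263 pm

Calculate the shift:
Δλ = 2.4263 × (1 - cos(110°))
Δλ = 2.4263 × 1.3420
Δλ = 3.2562 pm

Final wavelength:
λ' = 90.3 + 3.2562 = 93.5562 pm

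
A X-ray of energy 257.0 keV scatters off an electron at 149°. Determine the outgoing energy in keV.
132.8827 keV

First convert energy to wavelength:
λ = hc/E, with hc ≈ 1239.842 keV·pm (i.e. 1239.842 eV·nm)

For E = 257.0 keV = 257000 eV:
λ = 1239.842 keV·pm / 257.0 keV
λ = 4.8243 pm

Calculate the Compton shift:
Δλ = λ_C(1 - cos(149°)) = 2.4263 × 1.8572
Δλ = 4.5061 pm

Final wavelength:
λ' = 4.8243 + 4.5061 = 9.3304 pm

Final energy:
E' = hc/λ' = 1239.842 / 9.3304 = 132.8827 keV

(Intermediate values are shown rounded; full precision is carried through to the final answer.)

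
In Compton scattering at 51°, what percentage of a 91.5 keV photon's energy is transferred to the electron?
0.0622 (or 6.22%)

Calculate initial and final photon energies:

Initial: E₀ = 91.5 keV → λ₀ = 13.5502 pm
Compton shift: Δλ = 0.8994 pm
Final wavelength: λ' = 14.4496 pm
Final energy: E' = 85.8048 keV

Fractional energy loss:
(E₀ - E')/E₀ = (91.5000 - 85.8048)/91.5000
= 5.6952/91.5000
= 0.0622
= 6.22%

(Intermediate values are shown rounded; full precision is carried through to the final answer.)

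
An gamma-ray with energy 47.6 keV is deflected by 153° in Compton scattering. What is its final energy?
40.4711 keV

First convert energy to wavelength:
λ = hc/E, with hc ≈ 1239.842 keV·pm (i.e. 1239.842 eV·nm)

For E = 47.6 keV = 47600 eV:
λ = 1239.842 keV·pm / 47.6 keV
λ = 26.0471 pm

Calculate the Compton shift:
Δλ = λ_C(1 - cos(153°)) = 2.4263 × 1.8910
Δλ = 4.5882 pm

Final wavelength:
λ' = 26.0471 + 4.5882 = 30.6353 pm

Final energy:
E' = hc/λ' = 1239.842 / 30.6353 = 40.4711 keV

(Intermediate values are shown rounded; full precision is carried through to the final answer.)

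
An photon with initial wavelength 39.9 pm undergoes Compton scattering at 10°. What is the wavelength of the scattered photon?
39.9369 pm

Using the Compton scattering formula:
λ' = λ + Δλ = λ + λ_C(1 - cos θ)

Given:
- Initial wavelength λ = 39.9 pm
- Scattering angle θ = 10°
- Compton wavelength λ_C ≈ 2.4263 pm

Calculate the shift:
Δλ = 2.4263 × (1 - cos(10°))
Δλ = 2.4263 × 0.0152
Δλ = 0.0369 pm

Final wavelength:
λ' = 39.9 + 0.0369 = 39.9369 pm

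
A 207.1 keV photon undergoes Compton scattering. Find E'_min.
114.3839 keV (at θ = 180°)

The scattered photon has minimum energy when its wavelength is maximum, i.e., when the Compton shift Δλ = λ_C(1 − cos θ) is maximum. This occurs at θ = 180° (backscattering), giving Δλ_max = 2λ_C = 4.8526 pm.

Initial wavelength: λ₀ = hc/E₀ = 5.9867 pm
Maximum final wavelength: λ'_max = λ₀ + 2λ_C = 5.9867 + 4.8526 = 10.8393 pm
Minimum final energy: E'_min = hc/λ'_max = 114.3839 keV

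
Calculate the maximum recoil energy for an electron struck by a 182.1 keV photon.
75.7780 keV

Maximum energy transfer occurs at θ = 180° (backscattering).

Initial photon: E₀ = 182.1 keV → λ₀ = 6.8086 pm

Maximum Compton shift (at 180°):
Δλ_max = 2λ_C = 2 × 2.4263 = 4.8526 pm

Final wavelength:
λ' = 6.8086 + 4.8526 = 11.6612 pm

Minimum photon energy (maximum energy to electron):
E'_min = hc/λ' = 106.3220 keV

Maximum electron kinetic energy:
K_max = E₀ - E'_min = 182.1000 - 106.3220 = 75.7780 keV

(Intermediate values are shown rounded; full precision is carried through to the final answer.)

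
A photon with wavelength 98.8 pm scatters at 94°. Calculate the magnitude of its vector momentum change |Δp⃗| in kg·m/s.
9.6849e-24 kg·m/s

Photon momentum magnitude is p = h/λ.

Initial momentum:
p₀ = h/λ = 6.6261e-34/9.8800e-11 = 6.7065e-24 kg·m/s

After scattering:
λ' = λ + Δλ = 98.8 + 2.5956 = 101.3956 pm
p' = h/λ' = 6.6261e-34/1.0140e-10 = 6.5349e-24 kg·m/s

Momentum is a vector; the scattered photon's direction makes angle θ = 94° with the incident direction. The magnitude of the vector change Δp⃗ = p⃗₀ − p⃗' is found from the law of cosines:
|Δp⃗|² = p₀² + p'² − 2p₀p'cos θ
|Δp⃗|² = (6.7065e-24)² + (6.5349e-24)² − 2·6.7065e-24·6.5349e-24·cos(94°)
|Δp⃗| = 9.6849e-24 kg·m/s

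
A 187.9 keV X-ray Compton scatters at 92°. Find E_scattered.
136.1058 keV

First convert energy to wavelength:
λ = hc/E, with hc ≈ 1239.842 keV·pm (i.e. 1239.842 eV·nm)

For E = 187.9 keV = 187900 eV:
λ = 1239.842 keV·pm / 187.9 keV
λ = 6.5984 pm

Calculate the Compton shift:
Δλ = λ_C(1 - cos(92°)) = 2.4263 × 1.0349
Δλ = 2.5110 pm

Final wavelength:
λ' = 6.5984 + 2.5110 = 9.1094 pm

Final energy:
E' = hc/λ' = 1239.842 / 9.1094 = 136.1058 keV

(Intermediate values are shown rounded; full precision is carried through to the final answer.)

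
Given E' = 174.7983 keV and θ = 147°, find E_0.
471.1001 keV

Convert final energy to wavelength (hc ≈ 1239.842 keV·pm):
λ' = hc/E' = 1239.842 / 174.7983 = 7.0930 pm

Calculate the Compton shift:
Δλ = λ_C(1 - cos(147°))
Δλ = 2.4263 × (1 - cos(147°))
Δλ = 4.4612 pm

Initial wavelength:
λ = λ' - Δλ = 7.0930 - 4.4612 = 2.6318 pm

Initial energy:
E = hc/λ = 1239.842 / 2.6318 = 471.1001 keV

(Intermediate values are shown rounded; full precision is carried through to the final answer.)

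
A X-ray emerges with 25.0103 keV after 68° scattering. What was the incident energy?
25.8000 keV

Convert final energy to wavelength (hc ≈ 1239.842 keV·pm):
λ' = hc/E' = 1239.842 / 25.0103 = 49.5733 pm

Calculate the Compton shift:
Δλ = λ_C(1 - cos(68°))
Δλ = 2.4263 × (1 - cos(68°))
Δλ = 1.5174 pm

Initial wavelength:
λ = λ' - Δλ = 49.5733 - 1.5174 = 48.0559 pm

Initial energy:
E = hc/λ = 1239.842 / 48.0559 = 25.8000 keV

(Intermediate values are shown rounded; full precision is carried through to the final answer.)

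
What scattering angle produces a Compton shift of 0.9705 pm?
53.13°

From the Compton formula Δλ = λ_C(1 - cos θ), we can solve for θ:

cos θ = 1 - Δλ/λ_C

Given:
- Δλ = 0.9705 pm
- λ_C = h/(m_e·c) ≈ 2.42631024 pm

cos θ = 1 - 0.9705/2.42631024
cos θ = 1 - 0.399990
cos θ = 0.600010

θ = arccos(0.600010)
θ = 53.13°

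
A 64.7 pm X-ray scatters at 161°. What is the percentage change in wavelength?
7.2959%

Calculate the Compton shift:
Δλ = λ_C(1 - cos(161°))
Δλ = 2.4263 × (1 - cos(161°))
Δλ = 2.4263 × 1.9455
Δλ = 4.7204 pm

Percentage change:
(Δλ/λ₀) × 100 = (4.7204/64.7) × 100
= 7.2959%

(Intermediate values are shown rounded; full precision is carried through to the final answer.)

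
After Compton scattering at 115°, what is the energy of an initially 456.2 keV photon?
200.9640 keV

First convert energy to wavelength:
λ = hc/E, with hc ≈ 1239.842 keV·pm (i.e. 1239.842 eV·nm)

For E = 456.2 keV = 456200 eV:
λ = 1239.842 keV·pm / 456.2 keV
λ = 2.7178 pm

Calculate the Compton shift:
Δλ = λ_C(1 - cos(115°)) = 2.4263 × 1.4226
Δλ = 3.4517 pm

Final wavelength:
λ' = 2.7178 + 3.4517 = 6.1695 pm

Final energy:
E' = hc/λ' = 1239.842 / 6.1695 = 200.9640 keV

(Intermediate values are shown rounded; full precision is carried through to the final answer.)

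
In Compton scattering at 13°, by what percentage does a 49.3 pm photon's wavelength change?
0.1261%

Calculate the Compton shift:
Δλ = λ_C(1 - cos(13°))
Δλ = 2.4263 × (1 - cos(13°))
Δλ = 2.4263 × 0.0256
Δλ = 0.0622 pm

Percentage change:
(Δλ/λ₀) × 100 = (0.0622/49.3) × 100
= 0.1261%

(Intermediate values are shown rounded; full precision is carried through to the final answer.)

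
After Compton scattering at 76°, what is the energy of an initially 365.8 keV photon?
237.1210 keV

First convert energy to wavelength:
λ = hc/E, with hc ≈ 1239.842 keV·pm (i.e. 1239.842 eV·nm)

For E = 365.8 keV = 365800 eV:
λ = 1239.842 keV·pm / 365.8 keV
λ = 3.3894 pm

Calculate the Compton shift:
Δλ = λ_C(1 - cos(76°)) = 2.4263 × 0.7581
Δλ = 1.8393 pm

Final wavelength:
λ' = 3.3894 + 1.8393 = 5.2287 pm

Final energy:
E' = hc/λ' = 1239.842 / 5.2287 = 237.1210 keV

(Intermediate values are shown rounded; full precision is carried through to the final answer.)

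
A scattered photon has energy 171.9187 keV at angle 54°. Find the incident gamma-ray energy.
199.6001 keV

Convert final energy to wavelength (hc ≈ 1239.842 keV·pm):
λ' = hc/E' = 1239.842 / 171.9187 = 7.2118 pm

Calculate the Compton shift:
Δλ = λ_C(1 - cos(54°))
Δλ = 2.4263 × (1 - cos(54°))
Δλ = 1.0002 pm

Initial wavelength:
λ = λ' - Δλ = 7.2118 - 1.0002 = 6.2116 pm

Initial energy:
E = hc/λ = 1239.842 / 6.2116 = 199.6001 keV

(Intermediate values are shown rounded; full precision is carried through to the final answer.)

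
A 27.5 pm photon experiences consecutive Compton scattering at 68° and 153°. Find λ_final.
33.6056 pm

Apply Compton shift twice:

First scattering at θ₁ = 68°:
Δλ₁ = λ_C(1 - cos(68°))
Δλ₁ = 2.4263 × 0.6254
Δλ₁ = 1.5174 pm

After first scattering:
λ₁ = 27.5 + 1.5174 = 29.0174 pm

Second scattering at θ₂ = 153°:
Δλ₂ = λ_C(1 - cos(153°))
Δλ₂ = 2.4263 × 1.8910
Δλ₂ = 4.5882 pm

Final wavelength:
λ₂ = 29.0174 + 4.5882 = 33.6056 pm

Total shift: Δλ_total = 1.5174 + 4.5882 = 6.1056 pm

(Intermediate values are shown rounded; full precision is carried through to the final answer.)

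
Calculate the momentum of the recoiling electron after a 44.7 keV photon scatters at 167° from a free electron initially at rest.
4.3977e-23 kg·m/s

The electron is initially at rest, so by conservation of momentum:
p⃗_e = p⃗₀ − p⃗'  (incident photon momentum minus scattered photon momentum)

Photon momentum magnitudes (p = h/λ = E/c):
λ₀ = hc/E₀ = 27.7370 pm → p₀ = h/λ₀ = 2.3889e-23 kg·m/s
Δλ = λ_C(1 − cos 167°) = 4.7904 pm
λ' = 32.5274 pm → p' = h/λ' = 2.0371e-23 kg·m/s

The scattered photon makes angle θ = 167° with the incident direction, so by the law of cosines:
|p⃗_e|² = p₀² + p'² − 2p₀p'cos θ
|p⃗_e|² = (2.3889e-23)² + (2.0371e-23)² − 2·2.3889e-23·2.0371e-23·cos(167°)
|p⃗_e| = 4.3977e-23 kg·m/s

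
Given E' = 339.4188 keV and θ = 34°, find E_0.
382.9000 keV

Convert final energy to wavelength (hc ≈ 1239.842 keV·pm):
λ' = hc/E' = 1239.842 / 339.4188 = 3.6528 pm

Calculate the Compton shift:
Δλ = λ_C(1 - cos(34°))
Δλ = 2.4263 × (1 - cos(34°))
Δλ = 0.4148 pm

Initial wavelength:
λ = λ' - Δλ = 3.6528 - 0.4148 = 3.2380 pm

Initial energy:
E = hc/λ = 1239.842 / 3.2380 = 382.9000 keV

(Intermediate values are shown rounded; full precision is carried through to the final answer.)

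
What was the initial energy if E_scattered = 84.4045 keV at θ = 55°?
90.8000 keV

Convert final energy to wavelength (hc ≈ 1239.842 keV·pm):
λ' = hc/E' = 1239.842 / 84.4045 = 14.6893 pm

Calculate the Compton shift:
Δλ = λ_C(1 - cos(55°))
Δλ = 2.4263 × (1 - cos(55°))
Δλ = 1.0346 pm

Initial wavelength:
λ = λ' - Δλ = 14.6893 - 1.0346 = 13.6547 pm

Initial energy:
E = hc/λ = 1239.842 / 13.6547 = 90.8000 keV

(Intermediate values are shown rounded; full precision is carried through to the final answer.)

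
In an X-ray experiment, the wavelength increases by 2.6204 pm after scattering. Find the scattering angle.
94.59°

From the Compton formula Δλ = λ_C(1 - cos θ), we can solve for θ:

cos θ = 1 - Δλ/λ_C

Given:
- Δλ = 2.6204 pm
- λ_C = h/(m_e·c) ≈ 2.42631024 pm

cos θ = 1 - 2.6204/2.42631024
cos θ = 1 - 1.079994
cos θ = -0.079994

θ = arccos(-0.079994)
θ = 94.59°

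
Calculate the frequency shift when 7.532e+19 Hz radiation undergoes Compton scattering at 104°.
3.245e+19 Hz (decrease)

Convert frequency to wavelength (c = 299792458 m/s):
λ₀ = c/f₀ = 299792458/7.532e+19 = 3.9802504e-12 m = 3.9803 pm

Calculate Compton shift:
Δλ = λ_C(1 - cos(104°)) = 3.0133 pm

Final wavelength:
λ' = λ₀ + Δλ = 3.9803 + 3.0133 = 6.9935 pm

Final frequency:
f' = c/λ' = 299792458/6.9935382e-12 = 4.2867065e+19 Hz

Frequency shift (decrease):
Δf = f₀ - f' = 7.532e+19 - 4.2867065e+19 = 3.245e+19 Hz

(Intermediate values are shown rounded; full precision is carried through to the final answer.)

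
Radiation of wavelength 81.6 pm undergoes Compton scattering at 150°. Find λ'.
86.1276 pm

Using the Compton formula: λ' = λ + λ_C(1 − cos θ)

For θ = 150°, cos θ = -√3/2 (exact) ≈ -0.8660, so:
1 − cos 150° = 1 − (-√3/2) ≈ 1.8660

Δλ = λ_C × 1.8660 = 2.4263 × 1.8660 = 4.5276 pm

λ' = 81.6 + 4.5276 = 86.1276 pm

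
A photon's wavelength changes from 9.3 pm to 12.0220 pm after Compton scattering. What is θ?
97.00°

First find the wavelength shift:
Δλ = λ' - λ = 12.0220 - 9.3 = 2.7220 pm

Using Δλ = λ_C(1 - cos θ), with λ_C = h/(m_e·c) ≈ 2.42631024 pm:
cos θ = 1 - Δλ/λ_C
cos θ = 1 - 2.7220/2.42631024
cos θ = -0.121868

θ = arccos(-0.121868)
θ = 97.00°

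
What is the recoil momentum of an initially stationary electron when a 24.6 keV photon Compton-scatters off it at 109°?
2.0769e-23 kg·m/s

The electron is initially at rest, so by conservation of momentum:
p⃗_e = p⃗₀ − p⃗'  (incident photon momentum minus scattered photon momentum)

Photon momentum magnitudes (p = h/λ = E/c):
λ₀ = hc/E₀ = 50.4001 pm → p₀ = h/λ₀ = 1.3147e-23 kg·m/s
Δλ = λ_C(1 − cos 109°) = 3.2162 pm
λ' = 53.6163 pm → p' = h/λ' = 1.2358e-23 kg·m/s

The scattered photon makes angle θ = 109° with the incident direction, so by the law of cosines:
|p⃗_e|² = p₀² + p'² − 2p₀p'cos θ
|p⃗_e|² = (1.3147e-23)² + (1.2358e-23)² − 2·1.3147e-23·1.2358e-23·cos(109°)
|p⃗_e| = 2.0769e-23 kg·m/s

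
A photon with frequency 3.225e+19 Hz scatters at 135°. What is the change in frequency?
9.940e+18 Hz (decrease)

Convert frequency to wavelength (c = 299792458 m/s):
λ₀ = c/f₀ = 299792458/3.225e+19 = 9.2958902e-12 m = 9.2959 pm

Calculate Compton shift:
Δλ = λ_C(1 - cos(135°)) = 4.1420 pm

Final wavelength:
λ' = λ₀ + Δλ = 9.2959 + 4.1420 = 13.4379 pm

Final frequency:
f' = c/λ' = 299792458/1.3437861e-11 = 2.2309537e+19 Hz

Frequency shift (decrease):
Δf = f₀ - f' = 3.225e+19 - 2.2309537e+19 = 9.940e+18 Hz

(Intermediate values are shown rounded; full precision is carried through to the final answer.)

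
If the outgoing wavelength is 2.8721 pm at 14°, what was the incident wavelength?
2.8000 pm

From λ' = λ + Δλ, we have λ = λ' - Δλ

First calculate the Compton shift:
Δλ = λ_C(1 - cos θ)
Δλ = 2.4263 × (1 - cos(14°))
Δλ = 2.4263 × 0.0297
Δλ = 0.0721 pm

Initial wavelength:
λ = λ' - Δλ
λ = 2.8721 - 0.0721
λ = 2.8000 pm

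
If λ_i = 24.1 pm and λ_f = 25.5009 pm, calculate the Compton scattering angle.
65.00°

First find the wavelength shift:
Δλ = λ' - λ = 25.5009 - 24.1 = 1.4009 pm

Using Δλ = λ_C(1 - cos θ), with λ_C = h/(m_e·c) ≈ 2.42631024 pm:
cos θ = 1 - Δλ/λ_C
cos θ = 1 - 1.4009/2.42631024
cos θ = 0.422621

θ = arccos(0.422621)
θ = 65.00°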